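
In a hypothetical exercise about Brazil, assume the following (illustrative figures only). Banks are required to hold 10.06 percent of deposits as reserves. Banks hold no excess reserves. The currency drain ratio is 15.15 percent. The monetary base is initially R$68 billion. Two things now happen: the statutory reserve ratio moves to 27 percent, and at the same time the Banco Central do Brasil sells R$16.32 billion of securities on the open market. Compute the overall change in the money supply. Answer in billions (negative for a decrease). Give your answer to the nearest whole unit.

Before: m₁ = (1 + 0.1515) / (0.1006 + 0.1515) ≈ 4.5676, MB₁ = 68, so M₁ = 4.5676 × 68 = 310.5968 billion.
After: m₂ = (1 + 0.1515) / (0.27 + 0.1515) ≈ 2.7319, MB₂ = 68 − 16.32 = 51.68, so M₂ = 2.7319 × 51.68 ≈ 141.1846 billion.
ΔM = M₂ − M₁ = 141.1846 − 310.5968 = -169.4122 billion.

-169 billion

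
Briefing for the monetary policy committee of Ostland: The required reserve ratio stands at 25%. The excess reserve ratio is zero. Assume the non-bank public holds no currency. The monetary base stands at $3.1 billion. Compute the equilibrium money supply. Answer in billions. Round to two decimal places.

$12.40 billion

With no currency drain or excess reserves, the money multiplier is m = 1/rr = 1/0.25 = 4.
Money supply M = m × MB = 4 × 3.1 = 12.4 billion.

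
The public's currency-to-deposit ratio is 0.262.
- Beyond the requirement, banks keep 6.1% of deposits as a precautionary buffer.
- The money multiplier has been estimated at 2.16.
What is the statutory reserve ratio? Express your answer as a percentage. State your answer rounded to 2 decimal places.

26.13%

Using m = 2.16. Since m = (1 + c)/(c + rr + e), the denominator satisfies c + rr + e = (1 + c)/m = (1 + 0.262) / 2.16 ≈ 0.584259.
With c = 0.262 and e = 0.061, the statutory reserve ratio is 0.584259 − 0.262 − 0.061 = 0.261259.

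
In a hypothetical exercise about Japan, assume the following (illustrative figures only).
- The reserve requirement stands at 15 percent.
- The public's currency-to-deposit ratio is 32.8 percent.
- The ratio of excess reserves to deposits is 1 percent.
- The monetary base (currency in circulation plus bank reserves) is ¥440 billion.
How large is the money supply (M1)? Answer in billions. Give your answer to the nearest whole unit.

The money multiplier is m = (1 + c) / (rr + e + c) = (1 + 0.328) / (0.15 + 0.01 + 0.328) ≈ 2.7213.
So M = m × MB = 2.7213 × 440 = 1197.372 billion.

¥1197 billion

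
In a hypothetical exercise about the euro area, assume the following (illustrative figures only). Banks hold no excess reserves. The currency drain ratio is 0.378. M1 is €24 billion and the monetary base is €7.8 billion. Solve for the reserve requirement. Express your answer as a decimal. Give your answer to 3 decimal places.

0.070

Using m = M/MB = 24/7.8 ≈ 3.076923. Since m = (1 + c)/(c + rr + e), the denominator satisfies c + rr + e = (1 + c)/m = (1 + 0.378) / 3.076923 ≈ 0.447850.
With c = 0.378 and e = 0, the reserve requirement is 0.447850 − 0.378 − 0 = 0.06985.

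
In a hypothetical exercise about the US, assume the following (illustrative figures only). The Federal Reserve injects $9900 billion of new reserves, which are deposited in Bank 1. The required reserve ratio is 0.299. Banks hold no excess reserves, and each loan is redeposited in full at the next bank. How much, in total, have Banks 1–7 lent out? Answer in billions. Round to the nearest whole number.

$21280 billion

Bank i lends (1 − rr)^i of the original deposit: Bank 1 lends 9900·0.7010 = 6939.9000, Bank 2 lends 9900·0.7010² = 4864.8699, and so on.
Summing a geometric series: total = 9900·[0.7010·(1 − 0.7010^7) / (1 − 0.7010)] ≈ 21279.6974 billion.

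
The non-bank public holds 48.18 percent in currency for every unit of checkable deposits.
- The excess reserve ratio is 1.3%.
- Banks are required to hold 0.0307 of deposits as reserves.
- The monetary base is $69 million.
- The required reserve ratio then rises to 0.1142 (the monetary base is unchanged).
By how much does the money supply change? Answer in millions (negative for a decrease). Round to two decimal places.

-26.68 million

Initially m₁ = (1 + 0.4818) / (0.0307 + 0.013 + 0.4818) ≈ 2.81979, so M₁ = 2.81979 × 69 ≈ 194.5655 million.
After the change m₂ = (1 + 0.4818) / (0.1142 + 0.013 + 0.4818) ≈ 2.43317, so M₂ = 2.43317 × 69 ≈ 167.8887 million.
ΔM = M₂ − M₁ = 167.8887 − 194.5655 = -26.6768 million.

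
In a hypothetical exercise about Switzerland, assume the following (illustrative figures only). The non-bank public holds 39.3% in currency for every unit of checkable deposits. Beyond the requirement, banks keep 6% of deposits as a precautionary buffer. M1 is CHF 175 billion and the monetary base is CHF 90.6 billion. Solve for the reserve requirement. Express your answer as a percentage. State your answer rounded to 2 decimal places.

26.82%

Using m = M/MB = 175/90.6 ≈ 1.931567. Since m = (1 + c)/(c + rr + e), the denominator satisfies c + rr + e = (1 + c)/m = (1 + 0.393) / 1.931567 ≈ 0.721176.
With c = 0.393 and e = 0.06, the reserve requirement is 0.721176 − 0.393 − 0.06 = 0.268176.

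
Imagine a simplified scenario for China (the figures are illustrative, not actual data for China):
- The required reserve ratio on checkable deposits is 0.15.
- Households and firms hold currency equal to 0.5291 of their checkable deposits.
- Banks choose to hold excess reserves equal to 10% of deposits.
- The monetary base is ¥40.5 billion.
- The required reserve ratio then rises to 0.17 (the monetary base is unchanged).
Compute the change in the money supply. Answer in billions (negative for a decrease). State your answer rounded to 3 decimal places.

Initially m₁ = (1 + 0.5291) / (0.15 + 0.1 + 0.5291) ≈ 1.962649, so M₁ = 1.962649 × 40.5 ≈ 79.4873 billion.
After the change m₂ = (1 + 0.5291) / (0.17 + 0.1 + 0.5291) ≈ 1.913528, so M₂ = 1.913528 × 40.5 ≈ 77.4979 billion.
ΔM = M₂ − M₁ = 77.4979 − 79.4873 = -1.9894 billion.

-1.989 billion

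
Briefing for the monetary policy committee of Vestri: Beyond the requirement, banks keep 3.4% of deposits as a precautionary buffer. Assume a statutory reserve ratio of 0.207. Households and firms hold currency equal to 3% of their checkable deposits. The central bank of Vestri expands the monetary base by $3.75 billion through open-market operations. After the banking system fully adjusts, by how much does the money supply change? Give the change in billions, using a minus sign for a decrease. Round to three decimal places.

The money multiplier is m = (1 + c) / (rr + e + c) = (1 + 0.03) / (0.207 + 0.034 + 0.03) ≈ 3.80074.
The purchase adds 3.75 billion of base, so ΔM = m × ΔMB = 3.80074 × (+3.75) ≈ 14.2528 billion.

$14.253 billion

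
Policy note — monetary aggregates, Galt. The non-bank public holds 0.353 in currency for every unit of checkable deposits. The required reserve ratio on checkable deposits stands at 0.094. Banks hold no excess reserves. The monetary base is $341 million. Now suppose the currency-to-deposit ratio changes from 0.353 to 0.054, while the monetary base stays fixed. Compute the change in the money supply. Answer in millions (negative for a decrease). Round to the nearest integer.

Initially m₁ = (1 + 0.353) / (0.094 + 0.353) ≈ 3.0268, so M₁ = 3.0268 × 341 = 1032.1388 million.
After the change m₂ = (1 + 0.054) / (0.094 + 0.054) ≈ 7.1216, so M₂ = 7.1216 × 341 = 2428.4656 million.
ΔM = M₂ − M₁ = 2428.4656 − 1032.1388 = 1396.3268 million.

$1396 million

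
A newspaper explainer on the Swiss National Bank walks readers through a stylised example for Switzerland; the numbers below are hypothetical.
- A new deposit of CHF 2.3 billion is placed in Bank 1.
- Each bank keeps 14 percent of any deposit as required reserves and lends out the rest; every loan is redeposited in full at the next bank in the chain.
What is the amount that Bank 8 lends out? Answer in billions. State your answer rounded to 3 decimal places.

CHF 0.688 billion

Each bank lends a fraction (1 − rr) = 0.8600 of the deposit it receives, so Bank 8 receives 2.3·0.8600^7 and lends 2.3·0.8600^8 ≈ 0.6882 billion.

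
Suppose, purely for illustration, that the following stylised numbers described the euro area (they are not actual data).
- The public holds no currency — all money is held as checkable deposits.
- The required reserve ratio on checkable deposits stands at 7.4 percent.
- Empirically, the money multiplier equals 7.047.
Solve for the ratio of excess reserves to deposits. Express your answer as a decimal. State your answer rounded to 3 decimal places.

0.068

Using m = 7.047. Since m = (1 + c)/(c + rr + e), the denominator satisfies c + rr + e = (1 + c)/m = (1 + 0) / 7.047 ≈ 0.141904.
With c = 0 and rr = 0.074, the ratio of excess reserves to deposits is 0.141904 − 0 − 0.074 = 0.067904.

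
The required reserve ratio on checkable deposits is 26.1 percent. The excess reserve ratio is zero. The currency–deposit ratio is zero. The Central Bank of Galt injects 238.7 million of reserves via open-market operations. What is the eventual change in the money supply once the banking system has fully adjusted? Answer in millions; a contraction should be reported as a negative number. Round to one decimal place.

The simple money multiplier is m = 1/rr = 1/0.261 ≈ 3.83142.
An open-market purchase increases the monetary base by 238.7 million, so ΔM = m × ΔMB = 3.83142 × 238.7 ≈ 914.56 million.

914.6 million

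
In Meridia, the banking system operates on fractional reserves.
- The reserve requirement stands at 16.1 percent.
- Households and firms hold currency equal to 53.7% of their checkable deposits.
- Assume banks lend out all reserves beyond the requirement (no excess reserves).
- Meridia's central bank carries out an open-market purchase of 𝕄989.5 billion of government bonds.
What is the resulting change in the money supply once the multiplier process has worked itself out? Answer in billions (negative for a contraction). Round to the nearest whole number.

The money multiplier is m = (1 + c) / (rr + c) = (1 + 0.537) / (0.161 + 0.537) ≈ 2.2020.
The purchase adds 989.5 billion of base, so ΔM = m × ΔMB = 2.2020 × (+989.5) = 2178.879 billion.

𝕄2179 billion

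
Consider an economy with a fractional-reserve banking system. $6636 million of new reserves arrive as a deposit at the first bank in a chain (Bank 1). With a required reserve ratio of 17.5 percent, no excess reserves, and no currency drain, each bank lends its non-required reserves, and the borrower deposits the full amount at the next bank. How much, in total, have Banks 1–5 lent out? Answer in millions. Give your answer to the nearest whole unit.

$19328 million

Bank i lends (1 − rr)^i of the original deposit: Bank 1 lends 6636·0.8250 = 5474.7000, Bank 2 lends 6636·0.8250² = 4516.6275, and so on.
Summing a geometric series: total = 6636·[0.8250·(1 − 0.8250^5) / (1 − 0.8250)] ≈ 19327.8317 million.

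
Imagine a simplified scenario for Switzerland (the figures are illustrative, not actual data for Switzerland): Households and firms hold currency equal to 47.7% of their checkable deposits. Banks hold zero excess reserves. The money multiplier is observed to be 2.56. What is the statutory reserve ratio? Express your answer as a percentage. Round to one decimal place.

Using m = 2.56. Since m = (1 + c)/(c + rr + e), the denominator satisfies c + rr + e = (1 + c)/m = (1 + 0.477) / 2.56 ≈ 0.576953.
With c = 0.477 and e = 0, the statutory reserve ratio is 0.576953 − 0.477 − 0 = 0.099953.

10.0%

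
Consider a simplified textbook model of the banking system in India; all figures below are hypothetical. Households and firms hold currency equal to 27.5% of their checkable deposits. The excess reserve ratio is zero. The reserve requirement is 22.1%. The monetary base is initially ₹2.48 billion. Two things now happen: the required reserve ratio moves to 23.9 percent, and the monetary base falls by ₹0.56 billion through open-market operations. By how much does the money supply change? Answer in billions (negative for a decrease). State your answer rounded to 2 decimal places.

Before: m₁ = (1 + 0.275) / (0.221 + 0.275) ≈ 2.5706, MB₁ = 2.48, so M₁ = 2.5706 × 2.48 ≈ 6.3751 billion.
After: m₂ = (1 + 0.275) / (0.239 + 0.275) ≈ 2.4805, MB₂ = 2.48 − 0.56 = 1.92, so M₂ = 2.4805 × 1.92 ≈ 4.7626 billion.
ΔM = M₂ − M₁ = 4.7626 − 6.3751 = -1.6125 billion.

-1.61 billion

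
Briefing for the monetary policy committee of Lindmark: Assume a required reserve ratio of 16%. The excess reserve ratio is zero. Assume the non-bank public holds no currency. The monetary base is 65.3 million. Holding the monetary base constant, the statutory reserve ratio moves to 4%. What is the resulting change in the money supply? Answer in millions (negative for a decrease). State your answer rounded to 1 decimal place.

1224.4 million

Initially m₁ = 1 / (0.16) = 6.25, so M₁ = 6.25 × 65.3 = 408.125 million.
After the change m₂ = 1 / (0.04) = 25, so M₂ = 25 × 65.3 = 1632.5 million.
ΔM = M₂ − M₁ = 1632.5 − 408.125 = 1224.375 million.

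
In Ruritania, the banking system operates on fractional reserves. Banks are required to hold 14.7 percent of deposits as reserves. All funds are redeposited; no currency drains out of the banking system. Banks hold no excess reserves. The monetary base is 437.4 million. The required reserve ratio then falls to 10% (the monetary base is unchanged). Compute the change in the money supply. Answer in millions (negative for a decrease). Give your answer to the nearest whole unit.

Initially m₁ = 1 / (0.147) ≈ 6.8027, so M₁ = 6.8027 × 437.4 ≈ 2975.501 million.
After the change m₂ = 1 / (0.1) = 10, so M₂ = 10 × 437.4 = 4374 million.
ΔM = M₂ − M₁ = 4374 − 2975.501 = 1398.499 million.

1398 million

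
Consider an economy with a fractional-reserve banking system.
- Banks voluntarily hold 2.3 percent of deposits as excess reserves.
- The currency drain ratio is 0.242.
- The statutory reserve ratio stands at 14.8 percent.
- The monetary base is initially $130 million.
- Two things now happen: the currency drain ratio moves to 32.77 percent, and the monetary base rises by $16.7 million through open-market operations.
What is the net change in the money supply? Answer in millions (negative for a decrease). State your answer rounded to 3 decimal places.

Before: m₁ = (1 + 0.242) / (0.148 + 0.023 + 0.242) ≈ 3.0072639, MB₁ = 130, so M₁ = 3.0072639 × 130 ≈ 390.9443 million.
After: m₂ = (1 + 0.3277) / (0.148 + 0.023 + 0.3277) ≈ 2.6623220, MB₂ = 130 + 16.7 = 146.7, so M₂ = 2.6623220 × 146.7 ≈ 390.5626 million.
ΔM = M₂ − M₁ = 390.5626 − 390.9443 = -0.3817 million.

-0.382 million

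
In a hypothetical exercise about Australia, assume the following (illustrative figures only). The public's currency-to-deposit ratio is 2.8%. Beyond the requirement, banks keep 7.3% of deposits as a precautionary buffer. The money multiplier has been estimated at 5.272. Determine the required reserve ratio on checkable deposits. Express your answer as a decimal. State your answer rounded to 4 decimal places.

Using m = 5.272. Since m = (1 + c)/(c + rr + e), the denominator satisfies c + rr + e = (1 + c)/m = (1 + 0.028) / 5.272 ≈ 0.194992.
With c = 0.028 and e = 0.073, the required reserve ratio on checkable deposits is 0.194992 − 0.028 − 0.073 = 0.093992.

0.0940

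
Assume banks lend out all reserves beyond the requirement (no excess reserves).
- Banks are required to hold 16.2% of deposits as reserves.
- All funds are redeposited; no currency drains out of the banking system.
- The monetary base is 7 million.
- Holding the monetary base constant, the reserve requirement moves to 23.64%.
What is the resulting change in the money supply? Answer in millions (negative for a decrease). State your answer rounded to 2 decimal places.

Initially m₁ = 1 / (0.162) ≈ 6.1728, so M₁ = 6.1728 × 7 = 43.2096 million.
After the change m₂ = 1 / (0.2364) ≈ 4.2301, so M₂ = 4.2301 × 7 = 29.6107 million.
ΔM = M₂ − M₁ = 29.6107 − 43.2096 = -13.5989 million.

-13.60 million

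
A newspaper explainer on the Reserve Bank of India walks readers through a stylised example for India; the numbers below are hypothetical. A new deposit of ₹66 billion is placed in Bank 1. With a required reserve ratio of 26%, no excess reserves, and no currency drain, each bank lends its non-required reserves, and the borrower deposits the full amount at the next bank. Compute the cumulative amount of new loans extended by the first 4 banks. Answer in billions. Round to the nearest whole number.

₹132 billion

Bank i lends (1 − rr)^i of the original deposit: Bank 1 lends 66·0.7400 = 48.8400, Bank 2 lends 66·0.7400² = 36.1416, and so on.
Summing a geometric series: total = 66·[0.7400·(1 − 0.7400^4) / (1 − 0.7400)] ≈ 131.5175 billion.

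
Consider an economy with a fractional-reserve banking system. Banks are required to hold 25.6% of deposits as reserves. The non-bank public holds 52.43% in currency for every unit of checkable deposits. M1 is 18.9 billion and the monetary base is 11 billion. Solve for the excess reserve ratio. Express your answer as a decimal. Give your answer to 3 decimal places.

0.107

Using m = M/MB = 18.9/11 ≈ 1.718182. Since m = (1 + c)/(c + rr + e), the denominator satisfies c + rr + e = (1 + c)/m = (1 + 0.5243) / 1.718182 ≈ 0.887159.
With c = 0.5243 and rr = 0.256, the excess reserve ratio is 0.887159 − 0.5243 − 0.256 = 0.106859.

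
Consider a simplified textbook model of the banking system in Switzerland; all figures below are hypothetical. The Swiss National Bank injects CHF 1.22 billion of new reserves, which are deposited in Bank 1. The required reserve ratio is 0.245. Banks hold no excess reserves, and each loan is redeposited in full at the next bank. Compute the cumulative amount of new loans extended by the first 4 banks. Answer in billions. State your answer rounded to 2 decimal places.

CHF 2.54 billion

Bank i lends (1 − rr)^i of the original deposit: Bank 1 lends 1.22·0.7550 = 0.9211, Bank 2 lends 1.22·0.7550² ≈ 0.6954, and so on.
Summing a geometric series: total = 1.22·[0.7550·(1 − 0.7550^4) / (1 − 0.7550)] ≈ 2.5380 billion.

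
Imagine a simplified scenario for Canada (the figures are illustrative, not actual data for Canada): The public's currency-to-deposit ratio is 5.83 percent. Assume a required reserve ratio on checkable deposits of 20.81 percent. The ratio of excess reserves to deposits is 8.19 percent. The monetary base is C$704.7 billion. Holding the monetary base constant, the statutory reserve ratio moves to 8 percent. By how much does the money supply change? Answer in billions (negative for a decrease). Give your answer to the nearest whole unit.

Initially m₁ = (1 + 0.0583) / (0.2081 + 0.0819 + 0.0583) ≈ 3.0385, so M₁ = 3.0385 × 704.7 ≈ 2141.231 billion.
After the change m₂ = (1 + 0.0583) / (0.08 + 0.0819 + 0.0583) ≈ 4.8061, so M₂ = 4.8061 × 704.7 ≈ 3386.8587 billion.
ΔM = M₂ − M₁ = 3386.8587 − 2141.231 = 1245.6277 billion.

C$1246 billion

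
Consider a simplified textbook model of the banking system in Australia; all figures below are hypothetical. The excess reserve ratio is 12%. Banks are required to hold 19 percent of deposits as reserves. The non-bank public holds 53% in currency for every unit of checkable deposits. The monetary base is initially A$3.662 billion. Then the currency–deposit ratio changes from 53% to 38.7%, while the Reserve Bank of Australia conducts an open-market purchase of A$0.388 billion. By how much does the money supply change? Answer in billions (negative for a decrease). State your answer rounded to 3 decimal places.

Before: m₁ = (1 + 0.53) / (0.19 + 0.12 + 0.53) ≈ 1.82143, MB₁ = 3.662, so M₁ = 1.82143 × 3.662 ≈ 6.6701 billion.
After: m₂ = (1 + 0.387) / (0.19 + 0.12 + 0.387) ≈ 1.98996, MB₂ = 3.662 + 0.388 = 4.05, so M₂ = 1.98996 × 4.05 ≈ 8.0593 billion.
ΔM = M₂ − M₁ = 8.0593 − 6.6701 = 1.3892 billion.

A$1.389 billion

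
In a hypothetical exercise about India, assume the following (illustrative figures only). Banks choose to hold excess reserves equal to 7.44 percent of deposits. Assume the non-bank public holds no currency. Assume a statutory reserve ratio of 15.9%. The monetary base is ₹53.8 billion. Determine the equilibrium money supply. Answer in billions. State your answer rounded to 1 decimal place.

₹230.5 billion

The money multiplier is m = 1 / (rr + e) = 1 / (0.159 + 0.0744) ≈ 4.2845.
So M = m × MB = 4.2845 × 53.8 = 230.5061 billion.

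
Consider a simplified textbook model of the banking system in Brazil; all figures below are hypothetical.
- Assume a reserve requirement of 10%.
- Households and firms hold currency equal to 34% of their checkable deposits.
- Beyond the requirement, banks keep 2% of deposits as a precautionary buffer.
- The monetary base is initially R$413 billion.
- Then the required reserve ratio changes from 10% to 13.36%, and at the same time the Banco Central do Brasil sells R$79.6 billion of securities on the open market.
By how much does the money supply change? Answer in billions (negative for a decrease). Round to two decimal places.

-297.99 billion

Before: m₁ = (1 + 0.34) / (0.1 + 0.02 + 0.34) ≈ 2.913043, MB₁ = 413, so M₁ = 2.913043 × 413 ≈ 1203.0868 billion.
After: m₂ = (1 + 0.34) / (0.1336 + 0.02 + 0.34) ≈ 2.714749, MB₂ = 413 − 79.6 = 333.4, so M₂ = 2.714749 × 333.4 ≈ 905.0973 billion.
ΔM = M₂ − M₁ = 905.0973 − 1203.0868 = -297.9895 billion.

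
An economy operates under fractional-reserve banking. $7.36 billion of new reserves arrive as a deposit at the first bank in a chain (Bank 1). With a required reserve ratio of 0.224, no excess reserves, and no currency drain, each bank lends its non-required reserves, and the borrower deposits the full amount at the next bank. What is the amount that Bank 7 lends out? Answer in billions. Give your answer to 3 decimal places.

Each bank lends a fraction (1 − rr) = 0.7760 of the deposit it receives, so Bank 7 receives 7.36·0.7760^6 and lends 7.36·0.7760^7 ≈ 1.2471 billion.

$1.247 billion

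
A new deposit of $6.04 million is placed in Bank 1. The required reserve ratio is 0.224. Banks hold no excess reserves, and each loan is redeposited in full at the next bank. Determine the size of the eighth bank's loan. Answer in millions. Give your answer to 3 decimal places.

Each bank lends a fraction (1 − rr) = 0.7760 of the deposit it receives, so Bank 8 receives 6.04·0.7760^7 and lends 6.04·0.7760^8 ≈ 0.7942 million.

$0.794 million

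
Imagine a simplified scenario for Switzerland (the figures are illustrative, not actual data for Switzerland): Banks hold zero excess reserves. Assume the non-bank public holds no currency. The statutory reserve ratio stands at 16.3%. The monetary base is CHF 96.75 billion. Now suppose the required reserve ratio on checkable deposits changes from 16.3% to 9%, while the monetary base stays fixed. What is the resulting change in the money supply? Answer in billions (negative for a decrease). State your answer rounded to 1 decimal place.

CHF 481.4 billion

Initially m₁ = 1 / (0.163) ≈ 6.1350, so M₁ = 6.1350 × 96.75 ≈ 593.5612 billion.
After the change m₂ = 1 / (0.09) ≈ 11.1111, so M₂ = 11.1111 × 96.75 ≈ 1074.9989 billion.
ΔM = M₂ − M₁ = 1074.9989 − 593.5612 = 481.4377 billion.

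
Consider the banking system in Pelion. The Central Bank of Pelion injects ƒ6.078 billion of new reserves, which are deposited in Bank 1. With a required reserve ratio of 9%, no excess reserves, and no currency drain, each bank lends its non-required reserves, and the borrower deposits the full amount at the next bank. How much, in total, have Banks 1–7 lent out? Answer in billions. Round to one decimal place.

ƒ29.7 billion

Bank i lends (1 − rr)^i of the original deposit: Bank 1 lends 6.078·0.9100 ≈ 5.5310, Bank 2 lends 6.078·0.9100² ≈ 5.0332, and so on.
Summing a geometric series: total = 6.078·[0.9100·(1 − 0.9100^7) / (1 − 0.9100)] ≈ 29.6976 billion.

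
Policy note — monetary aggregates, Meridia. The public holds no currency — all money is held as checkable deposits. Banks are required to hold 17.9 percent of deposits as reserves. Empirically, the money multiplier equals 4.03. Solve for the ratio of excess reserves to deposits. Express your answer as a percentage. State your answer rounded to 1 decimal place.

6.9%

Using m = 4.03. Since m = (1 + c)/(c + rr + e), the denominator satisfies c + rr + e = (1 + c)/m = (1 + 0) / 4.03 ≈ 0.248139.
With c = 0 and rr = 0.179, the ratio of excess reserves to deposits is 0.248139 − 0 − 0.179 = 0.069139.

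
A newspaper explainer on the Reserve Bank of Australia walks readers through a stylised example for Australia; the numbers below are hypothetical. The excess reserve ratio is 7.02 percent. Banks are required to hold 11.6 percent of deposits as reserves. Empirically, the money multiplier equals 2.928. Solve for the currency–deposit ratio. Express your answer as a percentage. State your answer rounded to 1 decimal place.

Using m = 2.928. From m = (1 + c)/(c + rr + e), rearranging gives 1 + c = m·(c + rr + e), so c·(1 − m) = m·(rr + e) − 1.
Hence c = [m·(rr + e) − 1]/(1 − m) = [2.928 × (0.116 + 0.0702) − 1] / (1 − 2.928) ≈ 0.235895.

23.6%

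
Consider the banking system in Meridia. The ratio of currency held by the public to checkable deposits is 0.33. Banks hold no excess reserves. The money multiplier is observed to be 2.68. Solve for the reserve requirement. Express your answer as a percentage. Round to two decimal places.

Using m = 2.68. Since m = (1 + c)/(c + rr + e), the denominator satisfies c + rr + e = (1 + c)/m = (1 + 0.33) / 2.68 ≈ 0.496269.
With c = 0.33 and e = 0, the reserve requirement is 0.496269 − 0.33 − 0 = 0.166269.

16.63%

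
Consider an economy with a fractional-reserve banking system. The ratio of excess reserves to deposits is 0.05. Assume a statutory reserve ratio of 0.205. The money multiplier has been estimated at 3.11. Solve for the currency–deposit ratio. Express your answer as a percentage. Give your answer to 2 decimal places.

9.81%

Using m = 3.11. From m = (1 + c)/(c + rr + e), rearranging gives 1 + c = m·(c + rr + e), so c·(1 − m) = m·(rr + e) − 1.
Hence c = [m·(rr + e) − 1]/(1 − m) = [3.11 × (0.205 + 0.05) − 1] / (1 − 3.11) ≈ 0.098081.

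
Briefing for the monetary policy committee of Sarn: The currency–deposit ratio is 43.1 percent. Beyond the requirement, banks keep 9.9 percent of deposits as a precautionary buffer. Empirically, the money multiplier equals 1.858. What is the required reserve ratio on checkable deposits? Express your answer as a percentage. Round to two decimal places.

24.02%

Using m = 1.858. Since m = (1 + c)/(c + rr + e), the denominator satisfies c + rr + e = (1 + c)/m = (1 + 0.431) / 1.858 ≈ 0.770183.
With c = 0.431 and e = 0.099, the required reserve ratio on checkable deposits is 0.770183 − 0.431 − 0.099 = 0.240183.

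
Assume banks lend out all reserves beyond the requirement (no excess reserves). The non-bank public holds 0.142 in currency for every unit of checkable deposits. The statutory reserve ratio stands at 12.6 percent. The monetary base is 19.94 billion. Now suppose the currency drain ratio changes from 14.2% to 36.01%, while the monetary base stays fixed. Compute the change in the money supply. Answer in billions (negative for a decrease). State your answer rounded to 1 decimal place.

Initially m₁ = (1 + 0.142) / (0.126 + 0.142) ≈ 4.2612, so M₁ = 4.2612 × 19.94 ≈ 84.9683 billion.
After the change m₂ = (1 + 0.3601) / (0.126 + 0.3601) ≈ 2.7980, so M₂ = 2.7980 × 19.94 ≈ 55.7921 billion.
ΔM = M₂ − M₁ = 55.7921 − 84.9683 = -29.1762 billion.

-29.2 billion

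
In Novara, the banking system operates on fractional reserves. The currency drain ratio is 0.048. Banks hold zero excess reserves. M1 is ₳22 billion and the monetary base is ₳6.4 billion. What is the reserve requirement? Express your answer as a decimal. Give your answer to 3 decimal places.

0.257

Using m = M/MB = 22/6.4 = 3.437500. Since m = (1 + c)/(c + rr + e), the denominator satisfies c + rr + e = (1 + c)/m = (1 + 0.048) / 3.437500 ≈ 0.304873.
With c = 0.048 and e = 0, the reserve requirement is 0.304873 − 0.048 − 0 = 0.256873.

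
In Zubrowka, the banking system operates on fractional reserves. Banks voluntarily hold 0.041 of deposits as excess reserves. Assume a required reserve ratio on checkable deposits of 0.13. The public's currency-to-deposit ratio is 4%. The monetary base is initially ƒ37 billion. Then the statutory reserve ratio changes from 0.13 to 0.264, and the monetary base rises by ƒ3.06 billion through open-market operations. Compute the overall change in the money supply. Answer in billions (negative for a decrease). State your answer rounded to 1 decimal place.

Before: m₁ = (1 + 0.04) / (0.13 + 0.041 + 0.04) ≈ 4.9289, MB₁ = 37, so M₁ = 4.9289 × 37 = 182.3693 billion.
After: m₂ = (1 + 0.04) / (0.264 + 0.041 + 0.04) ≈ 3.0145, MB₂ = 37 + 3.06 = 40.06, so M₂ = 3.0145 × 40.06 ≈ 120.7609 billion.
ΔM = M₂ − M₁ = 120.7609 − 182.3693 = -61.6084 billion.

-61.6 billion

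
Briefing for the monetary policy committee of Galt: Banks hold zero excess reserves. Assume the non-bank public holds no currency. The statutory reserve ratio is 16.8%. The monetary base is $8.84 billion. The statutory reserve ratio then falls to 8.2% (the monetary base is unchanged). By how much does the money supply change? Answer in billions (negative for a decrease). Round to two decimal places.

Initially m₁ = 1 / (0.168) ≈ 5.9524, so M₁ = 5.9524 × 8.84 ≈ 52.6192 billion.
After the change m₂ = 1 / (0.082) ≈ 12.1951, so M₂ = 12.1951 × 8.84 ≈ 107.8047 billion.
ΔM = M₂ − M₁ = 107.8047 − 52.6192 = 55.1855 billion.

$55.19 billion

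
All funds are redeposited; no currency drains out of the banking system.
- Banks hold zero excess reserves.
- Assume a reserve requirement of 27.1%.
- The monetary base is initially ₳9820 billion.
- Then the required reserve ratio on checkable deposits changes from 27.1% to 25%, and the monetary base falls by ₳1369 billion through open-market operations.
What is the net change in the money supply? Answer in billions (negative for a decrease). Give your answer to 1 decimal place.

-2432.2 billion

Before: m₁ = 1 / (0.271) ≈ 3.690037, MB₁ = 9820, so M₁ = 3.690037 × 9820 ≈ 36236.1633 billion.
After: m₂ = 1 / (0.25) = 4, MB₂ = 9820 − 1369 = 8451, so M₂ = 4 × 8451 = 33804 billion.
ΔM = M₂ − M₁ = 33804 − 36236.1633 = -2432.1633 billion.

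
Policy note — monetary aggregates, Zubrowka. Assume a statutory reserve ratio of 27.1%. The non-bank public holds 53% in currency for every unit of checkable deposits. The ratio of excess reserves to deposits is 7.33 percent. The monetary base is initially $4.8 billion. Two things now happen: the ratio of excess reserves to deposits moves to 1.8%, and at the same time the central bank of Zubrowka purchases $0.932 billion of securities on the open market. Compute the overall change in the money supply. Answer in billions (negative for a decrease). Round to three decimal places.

$2.308 billion

Before: m₁ = (1 + 0.53) / (0.271 + 0.0733 + 0.53) ≈ 1.74997, MB₁ = 4.8, so M₁ = 1.74997 × 4.8 ≈ 8.3999 billion.
After: m₂ = (1 + 0.53) / (0.271 + 0.018 + 0.53) ≈ 1.86813, MB₂ = 4.8 + 0.932 = 5.732, so M₂ = 1.86813 × 5.732 ≈ 10.7081 billion.
ΔM = M₂ − M₁ = 10.7081 − 8.3999 = 2.3082 billion.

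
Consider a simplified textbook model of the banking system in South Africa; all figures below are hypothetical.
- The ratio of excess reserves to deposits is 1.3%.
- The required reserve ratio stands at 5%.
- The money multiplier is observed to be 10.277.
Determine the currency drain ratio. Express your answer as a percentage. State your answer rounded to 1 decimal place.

3.8%

Using m = 10.277. From m = (1 + c)/(c + rr + e), rearranging gives 1 + c = m·(c + rr + e), so c·(1 − m) = m·(rr + e) − 1.
Hence c = [m·(rr + e) − 1]/(1 − m) = [10.277 × (0.05 + 0.013) − 1] / (1 − 10.277) ≈ 0.038002.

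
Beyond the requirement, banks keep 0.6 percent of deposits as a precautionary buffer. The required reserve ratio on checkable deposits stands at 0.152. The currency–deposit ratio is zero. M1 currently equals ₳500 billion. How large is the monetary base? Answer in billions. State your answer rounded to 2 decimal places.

₳79.00 billion

The money multiplier is m = 1 / (rr + e) = 1 / (0.152 + 0.006) ≈ 6.329114.
MB = M / m = 500 / 6.329114 ≈ 79 billion.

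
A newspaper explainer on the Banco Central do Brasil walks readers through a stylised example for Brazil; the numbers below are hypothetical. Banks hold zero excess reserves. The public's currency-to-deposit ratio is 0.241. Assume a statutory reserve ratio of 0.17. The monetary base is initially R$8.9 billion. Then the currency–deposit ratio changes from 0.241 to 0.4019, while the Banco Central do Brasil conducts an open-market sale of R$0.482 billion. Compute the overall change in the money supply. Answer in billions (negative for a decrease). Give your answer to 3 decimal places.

Before: m₁ = (1 + 0.241) / (0.17 + 0.241) ≈ 3.01946, MB₁ = 8.9, so M₁ = 3.01946 × 8.9 ≈ 26.8732 billion.
After: m₂ = (1 + 0.4019) / (0.17 + 0.4019) ≈ 2.45130, MB₂ = 8.9 − 0.482 = 8.418, so M₂ = 2.45130 × 8.418 ≈ 20.635 billion.
ΔM = M₂ − M₁ = 20.635 − 26.8732 = -6.2382 billion.

-6.238 billion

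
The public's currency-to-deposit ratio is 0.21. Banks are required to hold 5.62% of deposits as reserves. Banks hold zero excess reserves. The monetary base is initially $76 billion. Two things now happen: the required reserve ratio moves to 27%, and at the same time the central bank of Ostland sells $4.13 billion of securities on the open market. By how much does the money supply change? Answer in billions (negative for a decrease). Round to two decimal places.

-164.28 billion

Before: m₁ = (1 + 0.21) / (0.0562 + 0.21) ≈ 4.54545, MB₁ = 76, so M₁ = 4.54545 × 76 = 345.4542 billion.
After: m₂ = (1 + 0.21) / (0.27 + 0.21) ≈ 2.52083, MB₂ = 76 − 4.13 = 71.87, so M₂ = 2.52083 × 71.87 ≈ 181.1721 billion.
ΔM = M₂ − M₁ = 181.1721 − 345.4542 = -164.2821 billion.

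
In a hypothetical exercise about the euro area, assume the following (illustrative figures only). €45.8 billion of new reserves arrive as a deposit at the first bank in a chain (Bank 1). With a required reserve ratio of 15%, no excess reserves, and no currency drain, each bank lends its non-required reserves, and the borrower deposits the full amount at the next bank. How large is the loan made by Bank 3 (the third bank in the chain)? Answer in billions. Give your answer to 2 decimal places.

€28.13 billion

Each bank lends a fraction (1 − rr) = 0.8500 of the deposit it receives, so Bank 3 receives 45.8·0.8500^2 and lends 45.8·0.8500^3 ≈ 28.1269 billion.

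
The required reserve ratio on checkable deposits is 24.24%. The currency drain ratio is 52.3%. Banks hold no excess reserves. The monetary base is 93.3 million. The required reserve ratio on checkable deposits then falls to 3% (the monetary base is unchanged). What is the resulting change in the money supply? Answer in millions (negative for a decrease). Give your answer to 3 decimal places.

Initially m₁ = (1 + 0.523) / (0.2424 + 0.523) ≈ 1.989809, so M₁ = 1.989809 × 93.3 ≈ 185.6492 million.
After the change m₂ = (1 + 0.523) / (0.03 + 0.523) ≈ 2.754069, so M₂ = 2.754069 × 93.3 ≈ 256.9546 million.
ΔM = M₂ − M₁ = 256.9546 − 185.6492 = 71.3054 million.

71.305 million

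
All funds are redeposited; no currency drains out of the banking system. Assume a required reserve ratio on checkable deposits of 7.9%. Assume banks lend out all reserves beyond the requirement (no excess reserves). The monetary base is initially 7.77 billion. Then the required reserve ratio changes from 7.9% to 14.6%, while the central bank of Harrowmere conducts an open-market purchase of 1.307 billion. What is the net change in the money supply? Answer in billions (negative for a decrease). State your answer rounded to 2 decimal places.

-36.18 billion

Before: m₁ = 1 / (0.079) ≈ 12.6582, MB₁ = 7.77, so M₁ = 12.6582 × 7.77 ≈ 98.3542 billion.
After: m₂ = 1 / (0.146) ≈ 6.8493, MB₂ = 7.77 + 1.307 = 9.077, so M₂ = 6.8493 × 9.077 ≈ 62.1711 billion.
ΔM = M₂ − M₁ = 62.1711 − 98.3542 = -36.1831 billion.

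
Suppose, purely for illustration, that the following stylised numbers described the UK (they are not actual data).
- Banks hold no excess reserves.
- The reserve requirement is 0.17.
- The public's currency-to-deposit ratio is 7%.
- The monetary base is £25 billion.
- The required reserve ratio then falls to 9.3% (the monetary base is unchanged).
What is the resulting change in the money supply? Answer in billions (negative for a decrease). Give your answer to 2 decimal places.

Initially m₁ = (1 + 0.07) / (0.17 + 0.07) ≈ 4.45833, so M₁ = 4.45833 × 25 ≈ 111.4583 billion.
After the change m₂ = (1 + 0.07) / (0.093 + 0.07) ≈ 6.56442, so M₂ = 6.56442 × 25 = 164.1105 billion.
ΔM = M₂ − M₁ = 164.1105 − 111.4583 = 52.6522 billion.

£52.65 billion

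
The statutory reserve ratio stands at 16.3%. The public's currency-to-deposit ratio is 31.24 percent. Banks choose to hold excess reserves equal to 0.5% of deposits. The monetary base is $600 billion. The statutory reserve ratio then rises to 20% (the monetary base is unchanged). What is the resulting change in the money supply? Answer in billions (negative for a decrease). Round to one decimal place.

Initially m₁ = (1 + 0.3124) / (0.163 + 0.005 + 0.3124) ≈ 2.73189, so M₁ = 2.73189 × 600 = 1639.134 billion.
After the change m₂ = (1 + 0.3124) / (0.2 + 0.005 + 0.3124) ≈ 2.53653, so M₂ = 2.53653 × 600 = 1521.918 billion.
ΔM = M₂ − M₁ = 1521.918 − 1639.134 = -117.216 billion.

-117.2 billion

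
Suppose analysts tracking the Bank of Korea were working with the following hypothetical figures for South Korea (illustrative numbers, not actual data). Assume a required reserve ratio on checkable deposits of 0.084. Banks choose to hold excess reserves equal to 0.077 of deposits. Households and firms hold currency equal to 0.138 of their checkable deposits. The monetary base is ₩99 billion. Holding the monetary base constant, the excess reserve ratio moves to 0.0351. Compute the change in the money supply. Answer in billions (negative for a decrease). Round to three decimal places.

₩61.407 billion

Initially m₁ = (1 + 0.138) / (0.084 + 0.077 + 0.138) ≈ 3.806020, so M₁ = 3.806020 × 99 ≈ 376.796 billion.
After the change m₂ = (1 + 0.138) / (0.084 + 0.0351 + 0.138) ≈ 4.426293, so M₂ = 4.426293 × 99 ≈ 438.203 billion.
ΔM = M₂ − M₁ = 438.203 − 376.796 = 61.407 billion.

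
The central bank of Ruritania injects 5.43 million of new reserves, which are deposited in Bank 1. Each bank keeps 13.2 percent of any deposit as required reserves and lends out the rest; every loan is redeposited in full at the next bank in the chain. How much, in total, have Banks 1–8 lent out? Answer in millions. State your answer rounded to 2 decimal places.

24.20 million

Bank i lends (1 − rr)^i of the original deposit: Bank 1 lends 5.43·0.8680 ≈ 4.7132, Bank 2 lends 5.43·0.8680² ≈ 4.0911, and so on.
Summing a geometric series: total = 5.43·[0.8680·(1 − 0.8680^8) / (1 − 0.8680)] ≈ 24.2009 million.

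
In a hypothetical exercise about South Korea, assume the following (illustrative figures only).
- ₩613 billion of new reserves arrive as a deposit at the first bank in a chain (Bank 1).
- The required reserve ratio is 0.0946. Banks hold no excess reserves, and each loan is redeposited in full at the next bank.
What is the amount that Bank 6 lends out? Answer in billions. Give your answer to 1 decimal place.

Each bank lends a fraction (1 − rr) = 0.9054 of the deposit it receives, so Bank 6 receives 613·0.9054^5 and lends 613·0.9054^6 ≈ 337.6785 billion.

₩337.7 billion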